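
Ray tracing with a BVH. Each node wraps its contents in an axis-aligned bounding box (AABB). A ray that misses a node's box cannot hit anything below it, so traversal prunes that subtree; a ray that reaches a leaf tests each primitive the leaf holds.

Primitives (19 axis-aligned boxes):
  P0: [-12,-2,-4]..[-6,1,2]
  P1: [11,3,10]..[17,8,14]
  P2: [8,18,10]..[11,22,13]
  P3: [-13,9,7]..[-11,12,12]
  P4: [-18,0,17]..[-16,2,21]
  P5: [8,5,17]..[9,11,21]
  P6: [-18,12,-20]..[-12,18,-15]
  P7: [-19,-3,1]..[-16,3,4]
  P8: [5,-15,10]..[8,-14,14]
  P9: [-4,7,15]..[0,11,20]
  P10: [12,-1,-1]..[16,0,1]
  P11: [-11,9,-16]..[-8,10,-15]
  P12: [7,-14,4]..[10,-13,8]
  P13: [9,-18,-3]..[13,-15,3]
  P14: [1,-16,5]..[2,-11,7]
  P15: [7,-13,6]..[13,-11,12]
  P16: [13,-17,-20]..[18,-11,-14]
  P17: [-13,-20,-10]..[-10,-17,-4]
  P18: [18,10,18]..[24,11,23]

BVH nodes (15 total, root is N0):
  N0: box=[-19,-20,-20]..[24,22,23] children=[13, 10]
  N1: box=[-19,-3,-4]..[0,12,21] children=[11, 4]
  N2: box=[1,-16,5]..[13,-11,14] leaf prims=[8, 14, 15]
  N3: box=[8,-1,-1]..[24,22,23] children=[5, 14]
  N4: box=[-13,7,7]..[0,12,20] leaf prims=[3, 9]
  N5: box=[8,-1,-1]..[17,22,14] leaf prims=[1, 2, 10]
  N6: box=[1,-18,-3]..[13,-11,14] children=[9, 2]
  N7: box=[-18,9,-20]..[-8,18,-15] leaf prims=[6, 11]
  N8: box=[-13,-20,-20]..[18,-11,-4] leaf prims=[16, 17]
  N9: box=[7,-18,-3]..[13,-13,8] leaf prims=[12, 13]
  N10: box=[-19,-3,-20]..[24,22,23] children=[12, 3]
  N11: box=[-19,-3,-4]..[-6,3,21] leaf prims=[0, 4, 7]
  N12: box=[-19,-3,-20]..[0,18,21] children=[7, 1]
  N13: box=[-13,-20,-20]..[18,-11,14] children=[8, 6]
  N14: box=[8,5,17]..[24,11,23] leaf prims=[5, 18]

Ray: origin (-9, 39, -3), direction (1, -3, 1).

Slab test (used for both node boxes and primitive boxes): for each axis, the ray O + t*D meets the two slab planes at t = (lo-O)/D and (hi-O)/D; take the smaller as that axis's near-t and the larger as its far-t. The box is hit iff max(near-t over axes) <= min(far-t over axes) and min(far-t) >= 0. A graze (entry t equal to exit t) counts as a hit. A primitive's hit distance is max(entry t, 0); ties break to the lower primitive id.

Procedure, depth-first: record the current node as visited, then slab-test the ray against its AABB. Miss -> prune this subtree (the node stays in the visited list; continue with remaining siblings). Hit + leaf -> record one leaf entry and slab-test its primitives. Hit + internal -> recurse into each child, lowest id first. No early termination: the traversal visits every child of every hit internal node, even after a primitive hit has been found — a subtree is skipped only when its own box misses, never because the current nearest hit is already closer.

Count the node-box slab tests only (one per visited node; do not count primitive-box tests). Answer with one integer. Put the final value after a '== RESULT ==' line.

Walk:
N0 x:[-10,33] y:[17/3,59/3] z:[-17,26] -> hit [17/3,59/3], descend [10, 13]
  N10 x:[-10,33] y:[17/3,14] z:[-17,26] -> hit [17/3,14], descend [3, 12]
    N3 x:[17,33] y:[17/3,40/3] z:[2,26] -> miss, prune
    N12 x:[-10,9] y:[7,14] z:[-17,24] -> hit [7,9], descend [1, 7]
      N1 x:[-10,9] y:[9,14] z:[-1,24] -> hit [9,9], descend [4, 11]
        N4 x:[-4,9] y:[9,32/3] z:[10,23] -> miss, prune
        N11 x:[-10,3] y:[12,14] z:[-1,24] -> miss, prune
      N7 x:[-9,1] y:[7,10] z:[-17,-12] -> miss, prune
  N13 x:[-4,27] y:[50/3,59/3] z:[-17,17] -> hit [50/3,17], descend [6, 8]
    N6 x:[10,22] y:[50/3,19] z:[0,17] -> hit [50/3,17], descend [2, 9]
      N2 x:[10,22] y:[50/3,55/3] z:[8,17] -> hit [50/3,17] leaf, test {P8(miss), P14(miss), P15(miss)}
      N9 x:[16,22] y:[52/3,19] z:[0,11] -> miss, prune
    N8 x:[-4,27] y:[50/3,59/3] z:[-17,-1] -> miss, prune

order=[0, 10, 3, 12, 1, 4, 11, 7, 13, 6, 2, 9, 8]  |boxes|=13  |leaves|=1  hit=miss

== RESULT ==
13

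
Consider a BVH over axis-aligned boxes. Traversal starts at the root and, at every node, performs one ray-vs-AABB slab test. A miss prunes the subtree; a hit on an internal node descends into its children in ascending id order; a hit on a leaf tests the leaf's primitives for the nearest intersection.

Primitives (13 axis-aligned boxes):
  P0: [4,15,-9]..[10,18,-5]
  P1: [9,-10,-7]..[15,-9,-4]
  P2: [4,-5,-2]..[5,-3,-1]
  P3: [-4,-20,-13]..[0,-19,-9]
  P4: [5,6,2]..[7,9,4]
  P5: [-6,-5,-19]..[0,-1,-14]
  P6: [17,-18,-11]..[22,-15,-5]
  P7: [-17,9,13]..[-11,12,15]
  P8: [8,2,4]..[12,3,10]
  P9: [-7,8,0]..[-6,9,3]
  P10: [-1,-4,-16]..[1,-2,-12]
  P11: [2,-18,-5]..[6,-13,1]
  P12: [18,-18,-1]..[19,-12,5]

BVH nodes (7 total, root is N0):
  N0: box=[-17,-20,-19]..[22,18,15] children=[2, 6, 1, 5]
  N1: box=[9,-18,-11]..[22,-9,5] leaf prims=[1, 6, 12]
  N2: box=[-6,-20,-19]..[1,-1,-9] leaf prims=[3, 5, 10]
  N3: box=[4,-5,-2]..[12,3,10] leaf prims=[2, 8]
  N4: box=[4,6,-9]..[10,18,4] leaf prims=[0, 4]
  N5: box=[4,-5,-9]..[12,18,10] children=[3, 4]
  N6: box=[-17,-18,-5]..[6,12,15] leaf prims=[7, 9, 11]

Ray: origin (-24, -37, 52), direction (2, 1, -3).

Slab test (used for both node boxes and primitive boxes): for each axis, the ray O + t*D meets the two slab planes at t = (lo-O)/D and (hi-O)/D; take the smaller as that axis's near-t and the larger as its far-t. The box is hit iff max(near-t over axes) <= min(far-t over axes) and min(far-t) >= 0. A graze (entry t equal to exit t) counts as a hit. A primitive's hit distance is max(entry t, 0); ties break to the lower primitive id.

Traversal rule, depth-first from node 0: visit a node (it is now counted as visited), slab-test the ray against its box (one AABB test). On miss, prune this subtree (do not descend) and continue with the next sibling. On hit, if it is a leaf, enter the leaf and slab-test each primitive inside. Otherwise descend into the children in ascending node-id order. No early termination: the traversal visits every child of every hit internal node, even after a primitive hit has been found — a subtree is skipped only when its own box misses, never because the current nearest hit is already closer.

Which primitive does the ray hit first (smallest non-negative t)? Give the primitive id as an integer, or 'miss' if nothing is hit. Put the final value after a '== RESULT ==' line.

Traverse from the root:
N0 x:[7/2,23] y:[17,55] z:[37/3,71/3] -> hit [17,23], descend [1, 2, 5, 6]
  N1 x:[33/2,23] y:[19,28] z:[47/3,21] -> hit [19,21] leaf, test {P1(miss), P6@t=41/2, P12(miss)}
  N2 x:[9,25/2] y:[17,36] z:[61/3,71/3] -> miss, prune
  N5 x:[14,18] y:[32,55] z:[14,61/3] -> miss, prune
  N6 x:[7/2,15] y:[19,49] z:[37/3,19] -> miss, prune

Summary -> nodes [0, 1, 2, 5, 6]; box-tests=5; leaf-entries=1; first=P6

== RESULT ==
6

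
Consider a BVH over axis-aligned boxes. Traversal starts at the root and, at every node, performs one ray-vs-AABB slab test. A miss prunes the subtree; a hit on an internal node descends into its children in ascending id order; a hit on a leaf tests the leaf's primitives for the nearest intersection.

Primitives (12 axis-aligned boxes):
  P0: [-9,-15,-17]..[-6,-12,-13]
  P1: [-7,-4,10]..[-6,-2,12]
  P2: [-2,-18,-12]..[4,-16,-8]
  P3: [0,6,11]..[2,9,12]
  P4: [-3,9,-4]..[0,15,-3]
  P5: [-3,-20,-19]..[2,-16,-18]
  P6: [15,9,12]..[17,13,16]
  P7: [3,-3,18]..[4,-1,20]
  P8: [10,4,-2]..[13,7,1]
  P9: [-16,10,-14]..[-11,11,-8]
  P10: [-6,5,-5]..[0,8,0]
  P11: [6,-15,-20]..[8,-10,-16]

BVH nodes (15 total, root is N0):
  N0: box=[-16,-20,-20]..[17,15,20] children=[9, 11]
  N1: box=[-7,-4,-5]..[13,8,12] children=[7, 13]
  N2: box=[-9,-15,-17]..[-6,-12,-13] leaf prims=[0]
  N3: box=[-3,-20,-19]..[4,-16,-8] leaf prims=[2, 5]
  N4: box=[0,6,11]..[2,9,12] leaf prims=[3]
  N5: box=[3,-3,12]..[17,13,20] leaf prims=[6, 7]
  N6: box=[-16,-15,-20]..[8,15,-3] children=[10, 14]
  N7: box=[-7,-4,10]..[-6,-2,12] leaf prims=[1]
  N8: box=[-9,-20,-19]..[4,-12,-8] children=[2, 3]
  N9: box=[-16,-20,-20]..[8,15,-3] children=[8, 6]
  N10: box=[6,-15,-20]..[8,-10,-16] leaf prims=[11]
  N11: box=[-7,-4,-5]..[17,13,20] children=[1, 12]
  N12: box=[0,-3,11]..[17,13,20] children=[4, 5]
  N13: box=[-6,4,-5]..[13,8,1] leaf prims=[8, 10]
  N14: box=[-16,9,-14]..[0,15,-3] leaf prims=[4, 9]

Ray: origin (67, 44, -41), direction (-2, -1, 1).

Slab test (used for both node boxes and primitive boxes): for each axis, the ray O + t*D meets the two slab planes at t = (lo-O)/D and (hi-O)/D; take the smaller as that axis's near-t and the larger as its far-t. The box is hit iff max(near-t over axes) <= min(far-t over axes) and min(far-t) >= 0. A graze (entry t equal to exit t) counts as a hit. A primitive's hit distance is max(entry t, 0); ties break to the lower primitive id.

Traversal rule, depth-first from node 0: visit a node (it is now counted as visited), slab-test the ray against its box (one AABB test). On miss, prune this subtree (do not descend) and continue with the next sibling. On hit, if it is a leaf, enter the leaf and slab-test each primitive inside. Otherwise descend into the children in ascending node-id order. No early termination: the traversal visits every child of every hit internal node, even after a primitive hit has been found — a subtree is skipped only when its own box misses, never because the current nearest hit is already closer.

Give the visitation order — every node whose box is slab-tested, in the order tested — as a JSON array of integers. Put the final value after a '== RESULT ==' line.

Walk:
N0 x:[25,83/2] y:[29,64] z:[21,61] -> hit [29,83/2], descend [9, 11]
  N9 x:[59/2,83/2] y:[29,64] z:[21,38] -> hit [59/2,38], descend [6, 8]
    N6 x:[59/2,83/2] y:[29,59] z:[21,38] -> hit [59/2,38], descend [10, 14]
      N10 x:[59/2,61/2] y:[54,59] z:[21,25] -> miss, prune
      N14 x:[67/2,83/2] y:[29,35] z:[27,38] -> hit [67/2,35] leaf, test {P4(miss), P9(miss)}
    N8 x:[63/2,38] y:[56,64] z:[22,33] -> miss, prune
  N11 x:[25,37] y:[31,48] z:[36,61] -> hit [36,37], descend [1, 12]
    N1 x:[27,37] y:[36,48] z:[36,53] -> hit [36,37], descend [7, 13]
      N7 x:[73/2,37] y:[46,48] z:[51,53] -> miss, prune
      N13 x:[27,73/2] y:[36,40] z:[36,42] -> hit [36,73/2] leaf, test {P8(miss), P10@t=36}
    N12 x:[25,67/2] y:[31,47] z:[52,61] -> miss, prune

Visited [0, 9, 6, 10, 14, 8, 11, 1, 7, 13, 12]. Tests: 11 box, 2 leaf. Nearest: P10.

== RESULT ==
[0, 9, 6, 10, 14, 8, 11, 1, 7, 13, 12]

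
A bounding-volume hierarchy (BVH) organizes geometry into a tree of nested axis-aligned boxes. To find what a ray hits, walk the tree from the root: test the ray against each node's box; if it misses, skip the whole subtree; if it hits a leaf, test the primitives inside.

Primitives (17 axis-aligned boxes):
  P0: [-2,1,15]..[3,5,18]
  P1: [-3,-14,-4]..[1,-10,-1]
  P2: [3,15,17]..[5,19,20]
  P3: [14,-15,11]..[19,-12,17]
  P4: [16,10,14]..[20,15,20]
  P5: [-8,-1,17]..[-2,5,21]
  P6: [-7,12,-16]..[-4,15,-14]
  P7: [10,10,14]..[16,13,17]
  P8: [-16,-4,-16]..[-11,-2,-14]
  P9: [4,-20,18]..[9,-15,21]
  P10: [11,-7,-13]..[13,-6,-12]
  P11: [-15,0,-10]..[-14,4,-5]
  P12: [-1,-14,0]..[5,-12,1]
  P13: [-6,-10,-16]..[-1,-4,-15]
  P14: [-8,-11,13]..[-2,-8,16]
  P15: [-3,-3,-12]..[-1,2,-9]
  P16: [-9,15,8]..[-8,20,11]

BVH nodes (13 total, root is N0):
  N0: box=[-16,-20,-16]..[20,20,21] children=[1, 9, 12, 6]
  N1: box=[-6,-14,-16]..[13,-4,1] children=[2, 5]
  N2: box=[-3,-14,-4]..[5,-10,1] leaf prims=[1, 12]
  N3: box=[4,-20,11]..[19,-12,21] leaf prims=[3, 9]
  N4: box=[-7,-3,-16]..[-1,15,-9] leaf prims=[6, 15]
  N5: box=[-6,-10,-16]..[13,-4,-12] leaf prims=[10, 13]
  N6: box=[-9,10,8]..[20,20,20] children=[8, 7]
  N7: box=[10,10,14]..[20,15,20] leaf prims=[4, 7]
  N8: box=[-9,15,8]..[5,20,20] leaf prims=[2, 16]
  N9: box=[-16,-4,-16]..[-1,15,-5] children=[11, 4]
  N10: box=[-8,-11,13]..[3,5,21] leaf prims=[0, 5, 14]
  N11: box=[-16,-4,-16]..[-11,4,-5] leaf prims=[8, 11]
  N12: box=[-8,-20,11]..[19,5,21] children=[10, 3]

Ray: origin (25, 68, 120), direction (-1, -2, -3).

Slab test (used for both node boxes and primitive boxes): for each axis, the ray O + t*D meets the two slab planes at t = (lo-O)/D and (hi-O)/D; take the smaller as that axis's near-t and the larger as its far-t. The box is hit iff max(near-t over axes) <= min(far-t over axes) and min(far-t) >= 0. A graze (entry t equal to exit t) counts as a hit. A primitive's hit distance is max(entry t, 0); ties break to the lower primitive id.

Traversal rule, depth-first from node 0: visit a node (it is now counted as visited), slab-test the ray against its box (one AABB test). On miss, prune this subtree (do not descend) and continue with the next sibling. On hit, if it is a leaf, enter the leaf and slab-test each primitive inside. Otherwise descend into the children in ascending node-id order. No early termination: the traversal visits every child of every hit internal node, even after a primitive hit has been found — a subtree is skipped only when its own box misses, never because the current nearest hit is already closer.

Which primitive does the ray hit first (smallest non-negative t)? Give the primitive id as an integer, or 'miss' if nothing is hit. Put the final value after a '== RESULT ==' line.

Walk:
N0 x:[5,41] y:[24,44] z:[33,136/3] -> hit [33,41], descend [1, 6, 9, 12]
  N1 x:[12,31] y:[36,41] z:[119/3,136/3] -> miss, prune
  N6 x:[5,34] y:[24,29] z:[100/3,112/3] -> miss, prune
  N9 x:[26,41] y:[53/2,36] z:[125/3,136/3] -> miss, prune
  N12 x:[6,33] y:[63/2,44] z:[33,109/3] -> hit [33,33], descend [3, 10]
    N3 x:[6,21] y:[40,44] z:[33,109/3] -> miss, prune
    N10 x:[22,33] y:[63/2,79/2] z:[33,107/3] -> hit [33,33] leaf, test {P0(miss), P5@t=33, P14(miss)}

Visited [0, 1, 6, 9, 12, 3, 10]. Tests: 7 box, 1 leaf. Nearest: P5.

== RESULT ==
5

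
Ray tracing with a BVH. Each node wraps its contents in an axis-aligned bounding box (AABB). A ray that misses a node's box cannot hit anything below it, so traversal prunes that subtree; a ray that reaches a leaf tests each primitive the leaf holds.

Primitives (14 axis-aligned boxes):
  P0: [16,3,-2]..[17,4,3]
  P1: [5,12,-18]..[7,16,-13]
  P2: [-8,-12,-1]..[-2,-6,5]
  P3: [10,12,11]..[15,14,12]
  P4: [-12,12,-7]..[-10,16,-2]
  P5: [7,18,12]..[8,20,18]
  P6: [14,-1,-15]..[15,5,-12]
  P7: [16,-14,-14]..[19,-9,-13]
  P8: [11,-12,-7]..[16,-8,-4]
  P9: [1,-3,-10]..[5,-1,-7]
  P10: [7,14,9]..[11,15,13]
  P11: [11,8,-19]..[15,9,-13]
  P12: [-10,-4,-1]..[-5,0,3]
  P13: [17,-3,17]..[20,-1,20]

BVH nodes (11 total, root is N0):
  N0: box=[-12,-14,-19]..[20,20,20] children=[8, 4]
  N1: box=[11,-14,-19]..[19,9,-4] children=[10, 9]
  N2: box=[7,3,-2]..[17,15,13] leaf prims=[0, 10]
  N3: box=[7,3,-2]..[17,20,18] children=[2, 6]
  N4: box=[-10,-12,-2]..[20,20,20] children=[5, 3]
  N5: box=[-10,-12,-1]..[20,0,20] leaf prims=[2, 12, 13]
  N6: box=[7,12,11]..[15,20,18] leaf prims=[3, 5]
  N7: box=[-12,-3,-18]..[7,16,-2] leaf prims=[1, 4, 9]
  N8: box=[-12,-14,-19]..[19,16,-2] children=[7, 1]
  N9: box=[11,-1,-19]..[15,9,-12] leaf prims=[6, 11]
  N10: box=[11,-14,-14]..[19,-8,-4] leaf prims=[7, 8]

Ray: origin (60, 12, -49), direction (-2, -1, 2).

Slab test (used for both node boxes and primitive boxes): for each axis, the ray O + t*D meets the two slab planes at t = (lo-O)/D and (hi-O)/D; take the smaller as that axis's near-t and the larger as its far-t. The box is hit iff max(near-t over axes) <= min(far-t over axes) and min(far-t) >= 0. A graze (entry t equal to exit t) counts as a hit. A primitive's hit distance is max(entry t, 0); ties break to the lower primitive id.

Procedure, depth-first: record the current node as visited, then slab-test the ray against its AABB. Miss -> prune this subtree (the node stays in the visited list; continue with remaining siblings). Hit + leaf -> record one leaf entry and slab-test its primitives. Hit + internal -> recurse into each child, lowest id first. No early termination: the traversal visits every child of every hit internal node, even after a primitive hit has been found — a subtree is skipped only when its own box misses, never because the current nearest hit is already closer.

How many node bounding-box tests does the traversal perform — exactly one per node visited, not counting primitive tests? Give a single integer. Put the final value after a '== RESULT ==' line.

Walk:
N0 x:[20,36] y:[-8,26] z:[15,69/2] -> hit [20,26], descend [4, 8]
  N4 x:[20,35] y:[-8,24] z:[47/2,69/2] -> hit [47/2,24], descend [3, 5]
    N3 x:[43/2,53/2] y:[-8,9] z:[47/2,67/2] -> miss, prune
    N5 x:[20,35] y:[12,24] z:[24,69/2] -> hit [24,24] leaf, test {P2(miss), P12(miss), P13(miss)}
  N8 x:[41/2,36] y:[-4,26] z:[15,47/2] -> hit [41/2,47/2], descend [1, 7]
    N1 x:[41/2,49/2] y:[3,26] z:[15,45/2] -> hit [41/2,45/2], descend [9, 10]
      N9 x:[45/2,49/2] y:[3,13] z:[15,37/2] -> miss, prune
      N10 x:[41/2,49/2] y:[20,26] z:[35/2,45/2] -> hit [41/2,45/2] leaf, test {P7(miss), P8@t=22}
    N7 x:[53/2,36] y:[-4,15] z:[31/2,47/2] -> miss, prune

order=[0, 4, 3, 5, 8, 1, 9, 10, 7]  |boxes|=9  |leaves|=2  hit=P8

== RESULT ==
9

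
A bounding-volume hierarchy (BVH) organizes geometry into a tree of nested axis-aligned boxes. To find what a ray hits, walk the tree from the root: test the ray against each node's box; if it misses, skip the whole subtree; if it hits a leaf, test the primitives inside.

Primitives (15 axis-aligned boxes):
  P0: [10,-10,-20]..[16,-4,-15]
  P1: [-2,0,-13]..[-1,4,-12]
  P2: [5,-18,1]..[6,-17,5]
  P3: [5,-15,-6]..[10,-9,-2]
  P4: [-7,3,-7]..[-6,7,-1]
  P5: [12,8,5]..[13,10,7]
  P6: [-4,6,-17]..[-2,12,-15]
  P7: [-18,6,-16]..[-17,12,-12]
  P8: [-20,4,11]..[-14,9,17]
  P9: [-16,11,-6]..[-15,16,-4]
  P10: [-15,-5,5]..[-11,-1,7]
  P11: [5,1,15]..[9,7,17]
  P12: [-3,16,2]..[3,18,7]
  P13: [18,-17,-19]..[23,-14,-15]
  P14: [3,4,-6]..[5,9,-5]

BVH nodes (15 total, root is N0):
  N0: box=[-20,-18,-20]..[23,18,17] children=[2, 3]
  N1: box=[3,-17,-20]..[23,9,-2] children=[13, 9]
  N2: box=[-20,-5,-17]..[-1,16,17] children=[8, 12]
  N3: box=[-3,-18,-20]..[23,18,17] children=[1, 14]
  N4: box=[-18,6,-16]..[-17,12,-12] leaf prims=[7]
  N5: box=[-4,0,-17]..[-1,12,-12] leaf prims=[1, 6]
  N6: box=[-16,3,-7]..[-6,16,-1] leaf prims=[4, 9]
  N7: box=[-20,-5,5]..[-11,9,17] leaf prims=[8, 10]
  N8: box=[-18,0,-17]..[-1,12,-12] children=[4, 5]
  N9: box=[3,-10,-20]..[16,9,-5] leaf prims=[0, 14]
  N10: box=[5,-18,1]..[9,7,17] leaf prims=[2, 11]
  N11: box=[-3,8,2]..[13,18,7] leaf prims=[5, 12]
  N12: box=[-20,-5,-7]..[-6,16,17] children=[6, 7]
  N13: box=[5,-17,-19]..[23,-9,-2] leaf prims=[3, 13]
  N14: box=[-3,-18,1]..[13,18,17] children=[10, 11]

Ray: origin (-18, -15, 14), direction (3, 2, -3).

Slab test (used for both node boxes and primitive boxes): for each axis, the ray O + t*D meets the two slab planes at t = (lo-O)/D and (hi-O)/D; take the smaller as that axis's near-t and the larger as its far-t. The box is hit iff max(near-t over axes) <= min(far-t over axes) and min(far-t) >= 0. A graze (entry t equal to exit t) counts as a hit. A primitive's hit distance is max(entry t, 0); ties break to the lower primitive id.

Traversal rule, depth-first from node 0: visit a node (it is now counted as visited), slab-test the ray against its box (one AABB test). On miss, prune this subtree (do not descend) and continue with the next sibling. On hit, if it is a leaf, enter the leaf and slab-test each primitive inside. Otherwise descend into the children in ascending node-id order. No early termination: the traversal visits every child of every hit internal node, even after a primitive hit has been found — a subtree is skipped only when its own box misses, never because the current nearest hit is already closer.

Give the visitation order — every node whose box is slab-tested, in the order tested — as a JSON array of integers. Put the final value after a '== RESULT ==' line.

Traverse from the root:
N0 x:[-2/3,41/3] y:[-3/2,33/2] z:[-1,34/3] -> hit [-2/3,34/3], descend [2, 3]
  N2 x:[-2/3,17/3] y:[5,31/2] z:[-1,31/3] -> hit [5,17/3], descend [8, 12]
    N8 x:[0,17/3] y:[15/2,27/2] z:[26/3,31/3] -> miss, prune
    N12 x:[-2/3,4] y:[5,31/2] z:[-1,7] -> miss, prune
  N3 x:[5,41/3] y:[-3/2,33/2] z:[-1,34/3] -> hit [5,34/3], descend [1, 14]
    N1 x:[7,41/3] y:[-1,12] z:[16/3,34/3] -> hit [7,34/3], descend [9, 13]
      N9 x:[7,34/3] y:[5/2,12] z:[19/3,34/3] -> hit [7,34/3] leaf, test {P0(miss), P14(miss)}
      N13 x:[23/3,41/3] y:[-1,3] z:[16/3,11] -> miss, prune
    N14 x:[5,31/3] y:[-3/2,33/2] z:[-1,13/3] -> miss, prune

9 AABB tests over nodes [0, 2, 8, 12, 3, 1, 9, 13, 14]; 1 leaf entered; closest miss.

== RESULT ==
[0, 2, 8, 12, 3, 1, 9, 13, 14]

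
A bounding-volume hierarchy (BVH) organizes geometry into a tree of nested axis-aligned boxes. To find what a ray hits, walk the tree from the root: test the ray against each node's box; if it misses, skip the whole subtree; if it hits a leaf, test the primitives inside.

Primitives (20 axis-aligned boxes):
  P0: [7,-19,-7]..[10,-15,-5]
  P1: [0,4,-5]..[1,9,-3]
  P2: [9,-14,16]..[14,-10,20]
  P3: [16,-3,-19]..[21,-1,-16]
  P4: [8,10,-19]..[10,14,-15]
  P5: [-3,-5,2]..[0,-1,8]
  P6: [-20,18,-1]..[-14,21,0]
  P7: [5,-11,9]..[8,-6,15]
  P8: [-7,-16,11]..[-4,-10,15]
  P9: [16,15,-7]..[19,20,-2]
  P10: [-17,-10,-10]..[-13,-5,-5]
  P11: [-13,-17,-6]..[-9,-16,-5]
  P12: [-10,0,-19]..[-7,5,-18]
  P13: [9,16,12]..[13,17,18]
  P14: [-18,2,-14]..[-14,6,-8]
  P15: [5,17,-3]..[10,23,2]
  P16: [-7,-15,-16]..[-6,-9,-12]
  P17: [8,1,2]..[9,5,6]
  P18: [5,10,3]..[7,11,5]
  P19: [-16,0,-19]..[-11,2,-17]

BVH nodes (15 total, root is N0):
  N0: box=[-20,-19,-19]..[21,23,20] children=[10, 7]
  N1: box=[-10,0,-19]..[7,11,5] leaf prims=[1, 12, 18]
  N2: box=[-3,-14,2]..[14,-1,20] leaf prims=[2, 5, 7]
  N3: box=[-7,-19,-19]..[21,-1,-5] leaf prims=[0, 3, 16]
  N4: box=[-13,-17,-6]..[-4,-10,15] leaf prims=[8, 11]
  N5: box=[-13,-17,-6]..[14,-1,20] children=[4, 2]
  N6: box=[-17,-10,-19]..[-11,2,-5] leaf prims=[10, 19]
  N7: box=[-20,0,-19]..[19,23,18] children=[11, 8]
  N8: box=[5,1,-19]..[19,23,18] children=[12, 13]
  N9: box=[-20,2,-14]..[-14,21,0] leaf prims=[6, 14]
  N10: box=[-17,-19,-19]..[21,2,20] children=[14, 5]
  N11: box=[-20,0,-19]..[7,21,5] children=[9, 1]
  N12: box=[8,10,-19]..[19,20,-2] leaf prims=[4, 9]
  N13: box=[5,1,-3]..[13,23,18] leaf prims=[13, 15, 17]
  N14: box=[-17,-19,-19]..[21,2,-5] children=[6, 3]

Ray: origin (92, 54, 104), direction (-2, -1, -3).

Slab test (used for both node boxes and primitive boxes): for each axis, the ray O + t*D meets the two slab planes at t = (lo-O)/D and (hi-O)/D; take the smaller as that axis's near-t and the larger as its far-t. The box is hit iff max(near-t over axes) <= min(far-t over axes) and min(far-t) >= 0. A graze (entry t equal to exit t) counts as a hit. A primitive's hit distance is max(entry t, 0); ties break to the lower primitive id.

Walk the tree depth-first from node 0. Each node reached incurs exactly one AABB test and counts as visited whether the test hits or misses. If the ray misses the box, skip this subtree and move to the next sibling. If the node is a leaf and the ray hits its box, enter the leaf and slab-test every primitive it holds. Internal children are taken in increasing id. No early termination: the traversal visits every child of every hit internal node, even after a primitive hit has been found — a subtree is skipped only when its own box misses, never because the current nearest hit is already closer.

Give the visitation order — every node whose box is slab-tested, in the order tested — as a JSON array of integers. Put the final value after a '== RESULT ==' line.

Walk:
N0 x:[71/2,56] y:[31,73] z:[28,41] -> hit [71/2,41], descend [7, 10]
  N7 x:[73/2,56] y:[31,54] z:[86/3,41] -> hit [73/2,41], descend [8, 11]
    N8 x:[73/2,87/2] y:[31,53] z:[86/3,41] -> hit [73/2,41], descend [12, 13]
      N12 x:[73/2,42] y:[34,44] z:[106/3,41] -> hit [73/2,41] leaf, test {P4@t=41, P9@t=73/2}
      N13 x:[79/2,87/2] y:[31,53] z:[86/3,107/3] -> miss, prune
    N11 x:[85/2,56] y:[33,54] z:[33,41] -> miss, prune
  N10 x:[71/2,109/2] y:[52,73] z:[28,41] -> miss, prune

Summary -> nodes [0, 7, 8, 12, 13, 11, 10]; box-tests=7; leaf-entries=1; first=P9

== RESULT ==
[0, 7, 8, 12, 13, 11, 10]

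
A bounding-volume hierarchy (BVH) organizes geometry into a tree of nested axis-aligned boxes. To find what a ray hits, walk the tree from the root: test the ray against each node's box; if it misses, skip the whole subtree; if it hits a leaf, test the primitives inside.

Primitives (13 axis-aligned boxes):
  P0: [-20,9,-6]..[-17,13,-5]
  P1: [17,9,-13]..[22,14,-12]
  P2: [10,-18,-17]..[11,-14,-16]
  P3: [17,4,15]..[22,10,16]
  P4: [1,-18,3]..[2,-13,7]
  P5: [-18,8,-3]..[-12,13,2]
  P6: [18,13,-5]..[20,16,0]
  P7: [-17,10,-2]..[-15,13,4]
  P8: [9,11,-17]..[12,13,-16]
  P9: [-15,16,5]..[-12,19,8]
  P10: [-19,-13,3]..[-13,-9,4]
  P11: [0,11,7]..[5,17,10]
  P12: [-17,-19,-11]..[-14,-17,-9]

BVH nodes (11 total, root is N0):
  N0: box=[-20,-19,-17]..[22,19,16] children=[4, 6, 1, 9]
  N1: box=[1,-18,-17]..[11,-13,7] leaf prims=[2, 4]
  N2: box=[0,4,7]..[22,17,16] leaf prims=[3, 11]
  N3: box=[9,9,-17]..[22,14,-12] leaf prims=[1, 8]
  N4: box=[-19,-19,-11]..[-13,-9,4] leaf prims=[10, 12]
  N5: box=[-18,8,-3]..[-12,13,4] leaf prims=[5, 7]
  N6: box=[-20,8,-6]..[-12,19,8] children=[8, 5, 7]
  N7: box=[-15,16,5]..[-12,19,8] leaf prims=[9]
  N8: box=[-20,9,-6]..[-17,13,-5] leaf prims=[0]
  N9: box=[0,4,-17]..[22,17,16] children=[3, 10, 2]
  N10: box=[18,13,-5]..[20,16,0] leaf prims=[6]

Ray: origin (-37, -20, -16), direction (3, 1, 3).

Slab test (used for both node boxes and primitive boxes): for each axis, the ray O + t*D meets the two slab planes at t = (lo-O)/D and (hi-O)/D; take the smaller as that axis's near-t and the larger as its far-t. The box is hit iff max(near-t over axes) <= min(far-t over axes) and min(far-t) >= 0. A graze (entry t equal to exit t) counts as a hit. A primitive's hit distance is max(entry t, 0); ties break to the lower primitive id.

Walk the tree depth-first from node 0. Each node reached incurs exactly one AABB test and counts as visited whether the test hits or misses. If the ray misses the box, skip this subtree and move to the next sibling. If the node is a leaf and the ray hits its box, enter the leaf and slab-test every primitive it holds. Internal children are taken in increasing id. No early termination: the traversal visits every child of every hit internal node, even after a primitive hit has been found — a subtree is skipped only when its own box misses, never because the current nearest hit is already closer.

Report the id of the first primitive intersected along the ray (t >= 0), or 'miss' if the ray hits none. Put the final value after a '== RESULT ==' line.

Traverse from the root:
N0 x:[17/3,59/3] y:[1,39] z:[-1/3,32/3] -> hit [17/3,32/3], descend [1, 4, 6, 9]
  N1 x:[38/3,16] y:[2,7] z:[-1/3,23/3] -> miss, prune
  N4 x:[6,8] y:[1,11] z:[5/3,20/3] -> hit [6,20/3] leaf, test {P10(miss), P12(miss)}
  N6 x:[17/3,25/3] y:[28,39] z:[10/3,8] -> miss, prune
  N9 x:[37/3,59/3] y:[24,37] z:[-1/3,32/3] -> miss, prune

Visited [0, 1, 4, 6, 9]. Tests: 5 box, 1 leaf. Nearest: miss.

== RESULT ==
miss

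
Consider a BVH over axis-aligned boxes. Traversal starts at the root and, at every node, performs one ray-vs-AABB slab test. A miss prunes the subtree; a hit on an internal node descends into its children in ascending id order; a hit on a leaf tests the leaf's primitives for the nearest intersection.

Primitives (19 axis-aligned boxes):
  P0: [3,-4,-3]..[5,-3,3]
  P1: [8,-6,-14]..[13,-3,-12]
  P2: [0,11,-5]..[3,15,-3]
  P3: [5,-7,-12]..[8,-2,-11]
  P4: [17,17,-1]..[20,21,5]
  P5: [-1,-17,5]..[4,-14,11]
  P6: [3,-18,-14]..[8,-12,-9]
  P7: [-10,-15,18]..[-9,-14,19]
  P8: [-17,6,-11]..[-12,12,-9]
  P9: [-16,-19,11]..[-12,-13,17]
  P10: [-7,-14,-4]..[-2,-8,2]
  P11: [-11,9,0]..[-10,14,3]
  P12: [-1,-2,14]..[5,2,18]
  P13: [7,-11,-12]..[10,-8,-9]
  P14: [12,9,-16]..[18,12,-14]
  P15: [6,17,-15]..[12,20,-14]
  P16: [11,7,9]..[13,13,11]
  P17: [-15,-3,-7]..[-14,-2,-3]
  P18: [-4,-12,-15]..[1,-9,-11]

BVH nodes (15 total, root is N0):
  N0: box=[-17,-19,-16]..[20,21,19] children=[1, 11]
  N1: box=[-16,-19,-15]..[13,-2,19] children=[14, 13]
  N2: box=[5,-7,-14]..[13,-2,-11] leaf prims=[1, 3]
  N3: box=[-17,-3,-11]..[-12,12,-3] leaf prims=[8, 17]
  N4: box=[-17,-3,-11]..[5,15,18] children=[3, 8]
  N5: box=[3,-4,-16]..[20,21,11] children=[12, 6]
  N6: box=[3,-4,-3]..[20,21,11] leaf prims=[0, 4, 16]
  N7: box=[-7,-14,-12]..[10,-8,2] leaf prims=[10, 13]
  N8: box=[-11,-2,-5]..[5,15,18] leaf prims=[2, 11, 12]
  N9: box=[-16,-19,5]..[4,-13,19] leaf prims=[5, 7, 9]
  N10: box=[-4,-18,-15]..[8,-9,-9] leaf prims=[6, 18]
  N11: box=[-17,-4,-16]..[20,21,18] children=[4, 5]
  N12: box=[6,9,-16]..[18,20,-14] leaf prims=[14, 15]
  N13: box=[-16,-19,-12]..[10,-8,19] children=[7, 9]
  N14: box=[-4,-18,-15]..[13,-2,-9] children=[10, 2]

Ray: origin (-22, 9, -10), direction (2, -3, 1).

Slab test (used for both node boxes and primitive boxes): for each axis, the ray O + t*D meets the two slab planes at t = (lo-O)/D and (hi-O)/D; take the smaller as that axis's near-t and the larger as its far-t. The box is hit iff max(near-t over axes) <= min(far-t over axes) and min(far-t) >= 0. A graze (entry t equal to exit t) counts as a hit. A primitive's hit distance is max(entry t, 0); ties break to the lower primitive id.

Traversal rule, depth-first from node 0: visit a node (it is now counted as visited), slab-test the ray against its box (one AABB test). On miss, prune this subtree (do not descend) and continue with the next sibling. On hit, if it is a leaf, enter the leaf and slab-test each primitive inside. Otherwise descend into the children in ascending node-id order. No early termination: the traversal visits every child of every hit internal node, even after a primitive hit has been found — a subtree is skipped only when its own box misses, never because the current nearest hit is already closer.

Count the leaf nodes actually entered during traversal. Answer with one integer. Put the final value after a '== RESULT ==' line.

Traverse from the root:
N0 x:[5/2,21] y:[-4,28/3] z:[-6,29] -> hit [5/2,28/3], descend [1, 11]
  N1 x:[3,35/2] y:[11/3,28/3] z:[-5,29] -> hit [11/3,28/3], descend [13, 14]
    N13 x:[3,16] y:[17/3,28/3] z:[-2,29] -> hit [17/3,28/3], descend [7, 9]
      N7 x:[15/2,16] y:[17/3,23/3] z:[-2,12] -> hit [15/2,23/3] leaf, test {P10@t=15/2, P13(miss)}
      N9 x:[3,13] y:[22/3,28/3] z:[15,29] -> miss, prune
    N14 x:[9,35/2] y:[11/3,9] z:[-5,1] -> miss, prune
  N11 x:[5/2,21] y:[-4,13/3] z:[-6,28] -> hit [5/2,13/3], descend [4, 5]
    N4 x:[5/2,27/2] y:[-2,4] z:[-1,28] -> hit [5/2,4], descend [3, 8]
      N3 x:[5/2,5] y:[-1,4] z:[-1,7] -> hit [5/2,4] leaf, test {P8(miss), P17@t=11/3}
      N8 x:[11/2,27/2] y:[-2,11/3] z:[5,28] -> miss, prune
    N5 x:[25/2,21] y:[-4,13/3] z:[-6,21] -> miss, prune

order=[0, 1, 13, 7, 9, 14, 11, 4, 3, 8, 5]  |boxes|=11  |leaves|=2  hit=P17

== RESULT ==
2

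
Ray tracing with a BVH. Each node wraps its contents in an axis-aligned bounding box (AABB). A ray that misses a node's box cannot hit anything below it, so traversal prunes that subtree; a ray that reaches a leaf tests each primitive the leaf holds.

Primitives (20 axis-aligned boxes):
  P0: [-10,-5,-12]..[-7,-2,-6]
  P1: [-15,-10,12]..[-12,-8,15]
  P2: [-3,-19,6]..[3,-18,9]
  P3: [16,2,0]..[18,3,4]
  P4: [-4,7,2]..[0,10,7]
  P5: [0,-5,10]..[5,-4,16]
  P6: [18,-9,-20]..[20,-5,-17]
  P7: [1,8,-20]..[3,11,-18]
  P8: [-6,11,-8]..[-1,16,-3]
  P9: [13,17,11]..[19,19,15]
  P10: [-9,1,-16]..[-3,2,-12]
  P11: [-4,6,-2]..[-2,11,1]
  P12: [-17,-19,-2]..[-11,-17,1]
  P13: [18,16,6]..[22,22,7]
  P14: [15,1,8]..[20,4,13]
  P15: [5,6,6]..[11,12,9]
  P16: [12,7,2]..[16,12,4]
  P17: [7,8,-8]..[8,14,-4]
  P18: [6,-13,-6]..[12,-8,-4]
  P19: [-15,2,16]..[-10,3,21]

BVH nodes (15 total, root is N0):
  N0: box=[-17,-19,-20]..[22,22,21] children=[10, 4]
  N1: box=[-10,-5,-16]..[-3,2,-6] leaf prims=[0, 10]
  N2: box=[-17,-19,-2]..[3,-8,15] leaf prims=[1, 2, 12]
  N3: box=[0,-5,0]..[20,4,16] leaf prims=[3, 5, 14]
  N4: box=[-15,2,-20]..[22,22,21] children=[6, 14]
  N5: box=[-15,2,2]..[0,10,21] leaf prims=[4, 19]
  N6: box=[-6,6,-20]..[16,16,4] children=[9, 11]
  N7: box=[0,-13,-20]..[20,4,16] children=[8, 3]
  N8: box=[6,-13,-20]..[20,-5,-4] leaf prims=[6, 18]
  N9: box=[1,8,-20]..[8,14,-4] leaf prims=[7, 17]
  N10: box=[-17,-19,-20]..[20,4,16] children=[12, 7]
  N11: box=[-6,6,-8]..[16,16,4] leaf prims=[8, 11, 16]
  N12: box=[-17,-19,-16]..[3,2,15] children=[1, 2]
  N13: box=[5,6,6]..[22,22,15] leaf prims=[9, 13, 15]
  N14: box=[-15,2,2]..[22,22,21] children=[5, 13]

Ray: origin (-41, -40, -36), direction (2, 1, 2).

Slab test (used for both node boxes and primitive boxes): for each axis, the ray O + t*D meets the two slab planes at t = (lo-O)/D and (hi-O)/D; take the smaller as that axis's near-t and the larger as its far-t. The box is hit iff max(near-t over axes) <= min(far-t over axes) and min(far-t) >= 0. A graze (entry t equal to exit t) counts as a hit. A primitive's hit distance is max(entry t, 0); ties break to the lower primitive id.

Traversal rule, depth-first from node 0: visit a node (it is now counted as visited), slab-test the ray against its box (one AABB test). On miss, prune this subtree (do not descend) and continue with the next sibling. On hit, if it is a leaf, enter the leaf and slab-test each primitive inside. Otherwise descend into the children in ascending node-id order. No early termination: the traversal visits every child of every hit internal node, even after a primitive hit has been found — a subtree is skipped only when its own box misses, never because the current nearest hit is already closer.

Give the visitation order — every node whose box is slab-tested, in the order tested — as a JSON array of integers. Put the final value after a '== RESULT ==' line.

Trace the traversal:
N0 x:[12,63/2] y:[21,62] z:[8,57/2] -> hit [21,57/2], descend [4, 10]
  N4 x:[13,63/2] y:[42,62] z:[8,57/2] -> miss, prune
  N10 x:[12,61/2] y:[21,44] z:[8,26] -> hit [21,26], descend [7, 12]
    N7 x:[41/2,61/2] y:[27,44] z:[8,26] -> miss, prune
    N12 x:[12,22] y:[21,42] z:[10,51/2] -> hit [21,22], descend [1, 2]
      N1 x:[31/2,19] y:[35,42] z:[10,15] -> miss, prune
      N2 x:[12,22] y:[21,32] z:[17,51/2] -> hit [21,22] leaf, test {P1(miss), P2@t=21, P12(miss)}

Visited [0, 4, 10, 7, 12, 1, 2]. Tests: 7 box, 1 leaf. Nearest: P2.

== RESULT ==
[0, 4, 10, 7, 12, 1, 2]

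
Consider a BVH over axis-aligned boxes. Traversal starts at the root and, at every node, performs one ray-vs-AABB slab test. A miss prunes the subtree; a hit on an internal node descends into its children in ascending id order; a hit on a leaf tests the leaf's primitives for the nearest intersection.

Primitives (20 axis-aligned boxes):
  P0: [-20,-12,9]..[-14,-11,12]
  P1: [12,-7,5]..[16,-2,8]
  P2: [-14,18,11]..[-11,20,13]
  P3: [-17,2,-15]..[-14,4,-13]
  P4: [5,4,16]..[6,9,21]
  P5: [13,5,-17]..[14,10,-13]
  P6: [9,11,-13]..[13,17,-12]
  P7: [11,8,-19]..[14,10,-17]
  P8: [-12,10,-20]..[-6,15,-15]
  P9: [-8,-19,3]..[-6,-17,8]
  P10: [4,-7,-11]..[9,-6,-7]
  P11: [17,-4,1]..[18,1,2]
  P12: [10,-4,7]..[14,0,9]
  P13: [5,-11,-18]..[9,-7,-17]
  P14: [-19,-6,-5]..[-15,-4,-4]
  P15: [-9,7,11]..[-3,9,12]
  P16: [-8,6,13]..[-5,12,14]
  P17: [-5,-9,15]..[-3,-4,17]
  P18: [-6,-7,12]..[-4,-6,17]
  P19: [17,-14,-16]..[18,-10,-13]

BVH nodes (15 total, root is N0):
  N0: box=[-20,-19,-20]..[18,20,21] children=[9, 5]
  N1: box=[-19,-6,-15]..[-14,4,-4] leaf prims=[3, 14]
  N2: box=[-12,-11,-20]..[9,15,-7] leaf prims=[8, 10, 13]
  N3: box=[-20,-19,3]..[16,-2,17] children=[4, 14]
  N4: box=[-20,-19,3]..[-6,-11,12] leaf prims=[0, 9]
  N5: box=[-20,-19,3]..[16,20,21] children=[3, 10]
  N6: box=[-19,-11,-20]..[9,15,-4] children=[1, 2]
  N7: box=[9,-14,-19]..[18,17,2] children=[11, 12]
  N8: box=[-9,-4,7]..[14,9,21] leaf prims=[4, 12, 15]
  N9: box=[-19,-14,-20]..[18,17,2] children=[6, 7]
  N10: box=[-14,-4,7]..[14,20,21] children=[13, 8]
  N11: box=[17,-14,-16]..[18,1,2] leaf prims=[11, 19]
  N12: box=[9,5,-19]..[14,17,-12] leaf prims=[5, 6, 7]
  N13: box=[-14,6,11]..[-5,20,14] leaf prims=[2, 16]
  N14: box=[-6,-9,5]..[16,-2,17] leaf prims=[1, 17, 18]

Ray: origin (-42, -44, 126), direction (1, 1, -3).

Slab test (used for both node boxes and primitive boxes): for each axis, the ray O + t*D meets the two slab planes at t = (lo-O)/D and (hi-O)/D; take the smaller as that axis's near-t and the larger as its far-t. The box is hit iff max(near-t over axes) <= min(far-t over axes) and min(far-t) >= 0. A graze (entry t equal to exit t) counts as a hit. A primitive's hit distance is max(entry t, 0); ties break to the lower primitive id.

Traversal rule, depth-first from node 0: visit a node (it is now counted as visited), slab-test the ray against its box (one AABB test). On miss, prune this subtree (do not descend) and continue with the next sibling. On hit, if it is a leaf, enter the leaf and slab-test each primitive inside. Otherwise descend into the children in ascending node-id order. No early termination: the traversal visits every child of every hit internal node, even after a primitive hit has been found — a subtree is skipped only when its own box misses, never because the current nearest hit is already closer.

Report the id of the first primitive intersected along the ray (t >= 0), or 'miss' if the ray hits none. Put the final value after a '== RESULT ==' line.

Walk:
N0 x:[22,60] y:[25,64] z:[35,146/3] -> hit [35,146/3], descend [5, 9]
  N5 x:[22,58] y:[25,64] z:[35,41] -> hit [35,41], descend [3, 10]
    N3 x:[22,58] y:[25,42] z:[109/3,41] -> hit [109/3,41], descend [4, 14]
      N4 x:[22,36] y:[25,33] z:[38,41] -> miss, prune
      N14 x:[36,58] y:[35,42] z:[109/3,121/3] -> hit [109/3,121/3] leaf, test {P1(miss), P17@t=37, P18@t=37}
    N10 x:[28,56] y:[40,64] z:[35,119/3] -> miss, prune
  N9 x:[23,60] y:[30,61] z:[124/3,146/3] -> hit [124/3,146/3], descend [6, 7]
    N6 x:[23,51] y:[33,59] z:[130/3,146/3] -> hit [130/3,146/3], descend [1, 2]
      N1 x:[23,28] y:[38,48] z:[130/3,47] -> miss, prune
      N2 x:[30,51] y:[33,59] z:[133/3,146/3] -> hit [133/3,146/3] leaf, test {P8(miss), P10(miss), P13(miss)}
    N7 x:[51,60] y:[30,61] z:[124/3,145/3] -> miss, prune

Summary -> nodes [0, 5, 3, 4, 14, 10, 9, 6, 1, 2, 7]; box-tests=11; leaf-entries=2; first=P17

== RESULT ==
17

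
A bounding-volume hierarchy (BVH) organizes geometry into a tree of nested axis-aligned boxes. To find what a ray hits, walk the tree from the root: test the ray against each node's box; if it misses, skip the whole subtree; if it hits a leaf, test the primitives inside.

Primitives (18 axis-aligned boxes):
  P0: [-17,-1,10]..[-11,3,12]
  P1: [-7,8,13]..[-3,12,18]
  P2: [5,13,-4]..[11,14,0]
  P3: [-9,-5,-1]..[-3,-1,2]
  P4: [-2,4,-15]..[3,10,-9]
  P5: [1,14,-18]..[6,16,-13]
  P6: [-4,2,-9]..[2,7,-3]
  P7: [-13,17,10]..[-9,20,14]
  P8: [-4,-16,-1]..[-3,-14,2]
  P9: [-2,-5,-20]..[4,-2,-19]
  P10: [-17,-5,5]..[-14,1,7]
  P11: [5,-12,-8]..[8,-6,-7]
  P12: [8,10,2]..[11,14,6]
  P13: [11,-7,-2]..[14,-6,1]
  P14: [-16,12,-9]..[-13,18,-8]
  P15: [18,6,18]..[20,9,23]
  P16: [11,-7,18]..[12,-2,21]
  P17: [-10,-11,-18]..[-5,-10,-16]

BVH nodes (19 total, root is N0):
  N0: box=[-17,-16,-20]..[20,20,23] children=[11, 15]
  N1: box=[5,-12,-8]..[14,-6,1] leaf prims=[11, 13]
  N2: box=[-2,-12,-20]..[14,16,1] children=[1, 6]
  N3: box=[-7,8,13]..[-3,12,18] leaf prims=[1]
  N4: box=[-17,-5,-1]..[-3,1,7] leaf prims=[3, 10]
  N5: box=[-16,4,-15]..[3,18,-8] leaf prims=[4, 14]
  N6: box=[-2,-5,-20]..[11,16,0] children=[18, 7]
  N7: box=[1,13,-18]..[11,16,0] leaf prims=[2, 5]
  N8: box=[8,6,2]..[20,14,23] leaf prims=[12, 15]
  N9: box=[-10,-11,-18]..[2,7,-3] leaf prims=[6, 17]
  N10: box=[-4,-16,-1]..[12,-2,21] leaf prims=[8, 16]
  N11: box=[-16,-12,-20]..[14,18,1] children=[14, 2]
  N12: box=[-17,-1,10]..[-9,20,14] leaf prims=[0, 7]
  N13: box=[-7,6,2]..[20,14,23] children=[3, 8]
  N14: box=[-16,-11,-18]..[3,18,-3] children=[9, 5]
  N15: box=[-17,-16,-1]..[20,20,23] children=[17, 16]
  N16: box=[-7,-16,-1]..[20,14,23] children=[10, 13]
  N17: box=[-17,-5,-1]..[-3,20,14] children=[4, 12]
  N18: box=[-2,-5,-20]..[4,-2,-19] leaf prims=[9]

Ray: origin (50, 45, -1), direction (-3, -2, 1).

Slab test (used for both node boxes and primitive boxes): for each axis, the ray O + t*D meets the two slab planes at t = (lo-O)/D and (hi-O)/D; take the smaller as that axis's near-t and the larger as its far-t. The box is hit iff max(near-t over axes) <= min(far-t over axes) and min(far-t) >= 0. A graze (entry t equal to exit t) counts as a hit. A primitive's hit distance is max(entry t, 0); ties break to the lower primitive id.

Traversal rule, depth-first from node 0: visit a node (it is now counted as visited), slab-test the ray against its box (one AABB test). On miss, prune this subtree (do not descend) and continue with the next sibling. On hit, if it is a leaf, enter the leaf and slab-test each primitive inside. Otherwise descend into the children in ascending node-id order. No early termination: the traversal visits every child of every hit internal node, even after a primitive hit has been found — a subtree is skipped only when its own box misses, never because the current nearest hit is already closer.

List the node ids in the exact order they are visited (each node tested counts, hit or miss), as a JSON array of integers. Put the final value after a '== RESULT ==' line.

Traverse from the root:
N0 x:[10,67/3] y:[25/2,61/2] z:[-19,24] -> hit [25/2,67/3], descend [11, 15]
  N11 x:[12,22] y:[27/2,57/2] z:[-19,2] -> miss, prune
  N15 x:[10,67/3] y:[25/2,61/2] z:[0,24] -> hit [25/2,67/3], descend [16, 17]
    N16 x:[10,19] y:[31/2,61/2] z:[0,24] -> hit [31/2,19], descend [10, 13]
      N10 x:[38/3,18] y:[47/2,61/2] z:[0,22] -> miss, prune
      N13 x:[10,19] y:[31/2,39/2] z:[3,24] -> hit [31/2,19], descend [3, 8]
        N3 x:[53/3,19] y:[33/2,37/2] z:[14,19] -> hit [53/3,37/2] leaf, test {P1@t=53/3}
        N8 x:[10,14] y:[31/2,39/2] z:[3,24] -> miss, prune
    N17 x:[53/3,67/3] y:[25/2,25] z:[0,15] -> miss, prune

Visited [0, 11, 15, 16, 10, 13, 3, 8, 17]. Tests: 9 box, 1 leaf. Nearest: P1.

== RESULT ==
[0, 11, 15, 16, 10, 13, 3, 8, 17]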